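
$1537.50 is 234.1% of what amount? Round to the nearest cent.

$656.77

$1537.50 ÷ 2.341 ≈ $656.77.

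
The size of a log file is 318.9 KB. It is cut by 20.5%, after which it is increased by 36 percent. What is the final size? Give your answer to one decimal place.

344.8 KB

Each change multiplies by a factor: 0.795 × 1.36 = 1.0812.
318.9 × 1.0812 = 344.79468 ≈ 344.8.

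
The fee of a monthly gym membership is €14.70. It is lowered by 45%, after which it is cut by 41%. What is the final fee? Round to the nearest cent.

€4.77

Each change multiplies by a factor: 0.55 × 0.59 = 0.3245.
€14.70 × 0.3245 = €4.77015 ≈ €4.77.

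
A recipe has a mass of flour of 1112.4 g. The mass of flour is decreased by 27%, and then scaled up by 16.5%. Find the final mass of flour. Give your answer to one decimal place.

After the 27% decrease: 1112.4 × 0.73 = 812.052.
After the 16.5% increase: 812.052 × 1.165 = 946.04058 ≈ 946.0.

946.0 g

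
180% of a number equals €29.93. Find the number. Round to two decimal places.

€29.93 ÷ 1.8 ≈ €16.63.

€16.63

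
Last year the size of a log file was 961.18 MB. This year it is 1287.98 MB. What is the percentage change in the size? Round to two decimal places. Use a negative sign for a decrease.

Change: 1287.98 − 961.18 = 326.80.
Relative to the original: 326.80 ÷ 961.18 ≈ 34.00%.

34.00%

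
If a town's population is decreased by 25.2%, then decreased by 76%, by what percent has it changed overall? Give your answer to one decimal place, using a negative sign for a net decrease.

The combined multiplier is 0.748 × 0.24 = 0.17952.
That corresponds to a decrease of 82.0%.

-82.0%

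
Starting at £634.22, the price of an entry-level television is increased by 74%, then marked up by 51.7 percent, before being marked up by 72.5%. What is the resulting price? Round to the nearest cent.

Each change multiplies by a factor: 1.74 × 1.517 × 1.725 = 4.5532755.
£634.22 × 4.5532755 = £2887.77838761 ≈ £2887.78.

£2887.78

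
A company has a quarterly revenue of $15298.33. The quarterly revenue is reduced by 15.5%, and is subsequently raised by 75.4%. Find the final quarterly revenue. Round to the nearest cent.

Each change multiplies by a factor: 0.845 × 1.754 = 1.48213.
$15298.33 × 1.48213 = $22674.1138429 ≈ $22674.11.

$22674.11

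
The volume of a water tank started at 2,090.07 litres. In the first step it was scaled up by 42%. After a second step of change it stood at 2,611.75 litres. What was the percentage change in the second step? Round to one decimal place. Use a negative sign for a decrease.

After the first step: 2,090.07 × 1.42 = 2967.8994.
Second-step multiplier: 2,611.75 ÷ 2967.8994 ≈ 0.88.
That is a change of -12.0%.

-12.0%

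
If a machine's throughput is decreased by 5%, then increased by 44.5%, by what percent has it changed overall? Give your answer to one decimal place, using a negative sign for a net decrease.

37.3%

A 5% decrease multiplies by 0.95.
Then a 44.5% increase: 0.95 × 1.445 = 1.37275.
Overall factor 1.37275, i.e. 37.3%.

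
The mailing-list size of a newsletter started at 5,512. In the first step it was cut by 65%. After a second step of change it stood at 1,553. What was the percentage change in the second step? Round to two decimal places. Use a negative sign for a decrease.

-19.50%

After the first step: 5,512 × 0.35 = 1929.2.
Second-step multiplier: 1,553 ÷ 1929.2 ≈ 0.804997.
That is a change of -19.50%.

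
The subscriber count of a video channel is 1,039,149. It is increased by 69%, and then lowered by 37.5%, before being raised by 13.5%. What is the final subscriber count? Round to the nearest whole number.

1,245,777

After the 69% increase: 1,039,149 × 1.69 = 1756161.81.
After the 37.5% decrease: 1756161.81 × 0.625 = 1097601.13125.
After the 13.5% increase: 1097601.13125 × 1.135 = 1245777.28396875 ≈ 1,245,777.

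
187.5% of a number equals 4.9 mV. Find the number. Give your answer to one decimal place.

4.9 mV ÷ 1.875 ≈ 2.6 mV.

2.6 mV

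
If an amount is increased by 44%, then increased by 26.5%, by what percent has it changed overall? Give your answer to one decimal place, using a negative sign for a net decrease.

The combined multiplier is 1.44 × 1.265 = 1.8216.
That corresponds to an increase of 82.2%.

82.2%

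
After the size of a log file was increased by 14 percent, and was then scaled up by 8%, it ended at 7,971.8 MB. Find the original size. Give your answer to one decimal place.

6,474.8 MB

The overall multiplier applied was 1.14 × 1.08 = 1.2312.
So the original size was 7,971.8 ÷ 1.2312 ≈ 6,474.8 MB.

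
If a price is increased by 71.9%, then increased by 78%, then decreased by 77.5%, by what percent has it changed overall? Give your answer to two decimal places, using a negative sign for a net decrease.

-31.15%

The combined multiplier is 1.719 × 1.78 × 0.225 = 0.6884595.
That corresponds to a decrease of 31.15%.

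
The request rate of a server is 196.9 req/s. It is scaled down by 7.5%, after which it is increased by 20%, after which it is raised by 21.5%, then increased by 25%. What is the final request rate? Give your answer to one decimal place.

7.5% decrease: 196.9 × 0.925 = 182.1325.
20% increase: 182.1325 × 1.2 = 218.559.
21.5% increase: 218.559 × 1.215 = 265.549185.
Apply the 25% increase: 265.549185 × 1.25 = 331.93648125 ≈ 331.9.

331.9 req/s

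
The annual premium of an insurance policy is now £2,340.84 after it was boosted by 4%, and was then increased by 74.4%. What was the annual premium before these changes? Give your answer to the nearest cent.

The overall multiplier applied was 1.04 × 1.744 = 1.81376.
So the original annual premium was £2,340.84 ÷ 1.81376 ≈ £1,290.60.

£1,290.60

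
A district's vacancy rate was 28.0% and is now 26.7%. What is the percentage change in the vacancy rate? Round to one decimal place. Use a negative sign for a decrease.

-4.6%

The change is 26.7 − 28.0 = -1.3 percentage points.
Relative to the original 28.0%, that is -1.3 ÷ 28.0 ≈ -4.6%.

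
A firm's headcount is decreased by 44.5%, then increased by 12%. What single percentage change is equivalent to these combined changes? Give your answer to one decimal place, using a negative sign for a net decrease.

-37.8%

The combined multiplier is 0.555 × 1.12 = 0.6216.
That corresponds to a decrease of 37.8%.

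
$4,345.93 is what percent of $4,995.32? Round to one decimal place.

87.0%

$4,345.93 ÷ $4,995.32 ≈ 87.0%.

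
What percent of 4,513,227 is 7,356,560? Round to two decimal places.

7,356,560 ÷ 4,513,227 ≈ 163.00%.

163.00%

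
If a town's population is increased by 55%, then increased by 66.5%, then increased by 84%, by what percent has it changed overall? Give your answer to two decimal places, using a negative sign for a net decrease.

374.86%

The combined multiplier is 1.55 × 1.665 × 1.84 = 4.74858.
That corresponds to an increase of 374.86%.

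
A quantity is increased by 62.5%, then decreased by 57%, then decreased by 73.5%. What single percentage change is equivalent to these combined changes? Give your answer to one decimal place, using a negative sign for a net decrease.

-81.5%

A 62.5% increase multiplies by 1.625.
Then a 57% decrease: 1.625 × 0.43 = 0.69875.
Then a 73.5% decrease: 0.69875 × 0.265 = 0.18516875.
Overall factor 0.18516875, i.e. -81.5%.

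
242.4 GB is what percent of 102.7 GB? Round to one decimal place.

236.0%

242.4 GB ÷ 102.7 GB ≈ 236.0%.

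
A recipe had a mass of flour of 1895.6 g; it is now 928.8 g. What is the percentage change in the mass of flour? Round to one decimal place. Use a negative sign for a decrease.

Change: 928.8 − 1895.6 = -966.8.
Relative to the original: -966.8 ÷ 1895.6 ≈ -51.0%.

-51.0%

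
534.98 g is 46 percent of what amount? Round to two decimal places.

534.98 g ÷ 0.46 = 1,163.00 g.

1,163.00 g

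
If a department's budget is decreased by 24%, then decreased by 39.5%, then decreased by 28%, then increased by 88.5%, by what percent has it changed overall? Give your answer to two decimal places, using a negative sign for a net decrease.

-37.60%

The combined multiplier is 0.76 × 0.605 × 0.72 × 1.885 = 0.62404056.
That corresponds to a decrease of 37.60%.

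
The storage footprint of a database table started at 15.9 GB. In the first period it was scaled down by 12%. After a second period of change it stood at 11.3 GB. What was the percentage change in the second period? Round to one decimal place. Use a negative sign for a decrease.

-19.2%

After the first period: 15.9 × 0.88 = 13.992.
Second-period multiplier: 11.3 ÷ 13.992 ≈ 0.8076.
That is a change of -19.2%.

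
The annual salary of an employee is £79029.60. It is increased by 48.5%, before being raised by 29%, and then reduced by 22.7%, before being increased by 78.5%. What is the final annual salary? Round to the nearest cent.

£208892.89

Each change multiplies by a factor: 1.485 × 1.29 × 0.773 × 1.785 = 2.64322344825.
£79029.60 × 2.64322344825 = £208892.8918258182 ≈ £208892.89.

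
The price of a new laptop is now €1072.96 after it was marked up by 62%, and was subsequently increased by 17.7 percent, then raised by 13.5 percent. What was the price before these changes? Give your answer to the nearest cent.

€495.79

Undoing the 13.5% increase: €1072.96 ÷ 1.135 ≈ €945.339207.
Undoing the 17.7% increase: €945.339207 ÷ 1.177 ≈ €803.176896.
Undoing the 62% increase: €803.176896 ÷ 1.62 ≈ €495.79.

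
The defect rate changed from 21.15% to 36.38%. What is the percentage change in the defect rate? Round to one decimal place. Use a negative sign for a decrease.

The change is 36.38 − 21.15 = 15.23 percentage points.
Relative to the original 21.15%, that is 15.23 ÷ 21.15 ≈ 72.0%.

72.0%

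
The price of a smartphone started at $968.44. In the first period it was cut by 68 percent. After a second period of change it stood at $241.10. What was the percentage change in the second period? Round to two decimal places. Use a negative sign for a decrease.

After the first period: $968.44 × 0.32 = $309.9008.
Second-period multiplier: $241.10 ÷ $309.9008 ≈ 0.777991.
That is a change of -22.20%.

-22.20%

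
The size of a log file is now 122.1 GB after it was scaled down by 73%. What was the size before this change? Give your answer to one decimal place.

The overall multiplier applied was 0.27.
So the original size was 122.1 ÷ 0.27 ≈ 452.2 GB.

452.2 GB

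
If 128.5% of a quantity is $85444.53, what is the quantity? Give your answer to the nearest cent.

$85444.53 ÷ 1.285 ≈ $66493.80.

$66493.80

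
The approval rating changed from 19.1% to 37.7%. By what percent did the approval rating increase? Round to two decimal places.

97.38%

The change is 37.7 − 19.1 = 18.6 percentage points.
Relative to the original 19.1%, that is 18.6 ÷ 19.1 ≈ 97.38%.
So the approval rating rose by 97.38%.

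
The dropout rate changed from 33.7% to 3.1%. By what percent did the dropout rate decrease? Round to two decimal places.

90.80%

The change is 3.1 − 33.7 = -30.6 percentage points.
Relative to the original 33.7%, that is -30.6 ÷ 33.7 ≈ -90.80%.
So the dropout rate fell by 90.80%.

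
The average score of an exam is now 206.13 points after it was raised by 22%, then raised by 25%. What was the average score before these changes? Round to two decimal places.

Undoing the 25% increase: 206.13 ÷ 1.25 = 164.904.
Undoing the 22% increase: 164.904 ÷ 1.22 ≈ 135.17 points.

135.17 points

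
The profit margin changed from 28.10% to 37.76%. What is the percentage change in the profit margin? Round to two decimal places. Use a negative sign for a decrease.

The change is 37.76 − 28.10 = 9.66 percentage points.
Relative to the original 28.10%, that is 9.66 ÷ 28.10 ≈ 34.38%.

34.38%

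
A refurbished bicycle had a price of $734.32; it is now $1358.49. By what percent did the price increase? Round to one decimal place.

Change: $1358.49 − $734.32 = $624.17.
Relative to the original: $624.17 ÷ $734.32 ≈ 85.0%.
So the price increased by 85.0%.

85.0%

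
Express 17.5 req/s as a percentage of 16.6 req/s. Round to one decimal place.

105.4%

17.5 req/s ÷ 16.6 req/s ≈ 105.4%.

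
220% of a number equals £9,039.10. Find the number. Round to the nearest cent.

£4,108.68

£9,039.10 ÷ 2.2 ≈ £4,108.68.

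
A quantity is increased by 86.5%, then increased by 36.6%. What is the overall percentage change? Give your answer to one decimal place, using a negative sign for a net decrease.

154.8%

An 86.5% increase multiplies by 1.865.
Then a 36.6% increase: 1.865 × 1.366 = 2.54759.
Overall factor 2.54759, i.e. 154.8%.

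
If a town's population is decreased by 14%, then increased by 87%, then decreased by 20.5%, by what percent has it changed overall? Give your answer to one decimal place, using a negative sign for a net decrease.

A 14% decrease multiplies by 0.86.
Then an 87% increase: 0.86 × 1.87 = 1.6082.
Then a 20.5% decrease: 1.6082 × 0.795 = 1.278519.
Overall factor 1.278519, i.e. 27.9%.

27.9%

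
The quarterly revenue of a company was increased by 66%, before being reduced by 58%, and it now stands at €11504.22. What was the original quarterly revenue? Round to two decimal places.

The overall multiplier applied was 1.66 × 0.42 = 0.6972.
So the original quarterly revenue was €11504.22 ÷ 0.6972 ≈ €16500.60.

€16500.60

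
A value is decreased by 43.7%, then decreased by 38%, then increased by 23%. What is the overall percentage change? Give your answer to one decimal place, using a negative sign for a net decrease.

A 43.7% decrease multiplies by 0.563.
Then a 38% decrease: 0.563 × 0.62 = 0.34906.
Then a 23% increase: 0.34906 × 1.23 = 0.4293438.
Overall factor 0.4293438, i.e. -57.1%.

-57.1%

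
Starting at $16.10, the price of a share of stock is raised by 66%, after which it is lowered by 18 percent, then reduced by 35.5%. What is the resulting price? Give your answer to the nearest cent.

Apply the 66% increase: $16.10 × 1.66 = $26.726.
Apply the 18% decrease: $26.726 × 0.82 = $21.91532.
35.5% decrease: $21.91532 × 0.645 = $14.1353814 ≈ $14.14.

$14.14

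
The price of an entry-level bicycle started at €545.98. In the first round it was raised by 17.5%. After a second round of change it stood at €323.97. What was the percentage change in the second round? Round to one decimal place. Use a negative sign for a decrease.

After the first round: €545.98 × 1.175 = €641.5265.
Second-round multiplier: €323.97 ÷ €641.5265 ≈ 0.505.
That is a change of -49.5%.

-49.5%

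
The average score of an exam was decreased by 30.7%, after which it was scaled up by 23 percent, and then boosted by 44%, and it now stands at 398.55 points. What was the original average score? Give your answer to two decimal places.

324.70 points

The overall multiplier applied was 0.693 × 1.23 × 1.44 = 1.2274416.
So the original average score was 398.55 ÷ 1.2274416 ≈ 324.70 points.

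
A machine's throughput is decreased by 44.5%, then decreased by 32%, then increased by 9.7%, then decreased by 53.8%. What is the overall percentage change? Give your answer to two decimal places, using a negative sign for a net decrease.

-80.87%

A 44.5% decrease multiplies by 0.555.
Then a 32% decrease: 0.555 × 0.68 = 0.3774.
Then a 9.7% increase: 0.3774 × 1.097 = 0.4140078.
Then a 53.8% decrease: 0.4140078 × 0.462 = 0.1912716036.
Overall factor 0.1912716036, i.e. -80.87%.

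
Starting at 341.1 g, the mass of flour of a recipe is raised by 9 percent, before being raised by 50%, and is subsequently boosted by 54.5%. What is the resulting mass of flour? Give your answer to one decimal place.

861.6 g

9% increase: 341.1 × 1.09 = 371.799.
After the 50% increase: 371.799 × 1.5 = 557.6985.
54.5% increase: 557.6985 × 1.545 = 861.6441825 ≈ 861.6.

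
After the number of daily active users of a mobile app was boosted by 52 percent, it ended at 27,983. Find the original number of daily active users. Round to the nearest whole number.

The overall multiplier applied was 1.52.
So the original number of daily active users was 27,983 ÷ 1.52 ≈ 18,410.

18,410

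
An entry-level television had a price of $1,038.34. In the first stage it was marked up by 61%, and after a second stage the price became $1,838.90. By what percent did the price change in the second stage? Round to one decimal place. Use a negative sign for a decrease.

10.0%

After the first stage: $1,038.34 × 1.61 = $1671.7274.
Second-stage multiplier: $1,838.90 ÷ $1671.7274 ≈ 1.1.
That is a change of 10.0%.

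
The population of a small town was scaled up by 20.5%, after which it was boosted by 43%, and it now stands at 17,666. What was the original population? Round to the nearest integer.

10,252

The overall multiplier applied was 1.205 × 1.43 = 1.72315.
So the original population was 17,666 ÷ 1.72315 ≈ 10,252.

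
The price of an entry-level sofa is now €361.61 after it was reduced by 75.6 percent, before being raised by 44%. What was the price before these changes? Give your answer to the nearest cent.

The overall multiplier applied was 0.244 × 1.44 = 0.35136.
So the original price was €361.61 ÷ 0.35136 ≈ €1029.17.

€1029.17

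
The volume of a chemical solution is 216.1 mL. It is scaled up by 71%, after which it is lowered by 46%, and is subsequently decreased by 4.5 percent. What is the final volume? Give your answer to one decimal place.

190.6 mL

After the 71% increase: 216.1 × 1.71 = 369.531.
46% decrease: 369.531 × 0.54 = 199.54674.
After the 4.5% decrease: 199.54674 × 0.955 = 190.5671367 ≈ 190.6.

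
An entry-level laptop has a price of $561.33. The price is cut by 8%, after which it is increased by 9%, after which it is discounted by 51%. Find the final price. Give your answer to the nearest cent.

Apply the 8% decrease: $561.33 × 0.92 = $516.4236.
Apply the 9% increase: $516.4236 × 1.09 = $562.901724.
51% decrease: $562.901724 × 0.49 = $275.82184476 ≈ $275.82.

$275.82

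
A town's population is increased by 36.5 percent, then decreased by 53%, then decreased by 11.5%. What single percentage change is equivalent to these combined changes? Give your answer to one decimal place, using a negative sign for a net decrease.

A 36.5% increase multiplies by 1.365.
Then a 53% decrease: 1.365 × 0.47 = 0.64155.
Then an 11.5% decrease: 0.64155 × 0.885 = 0.56777175.
Overall factor 0.56777175, i.e. -43.2%.

-43.2%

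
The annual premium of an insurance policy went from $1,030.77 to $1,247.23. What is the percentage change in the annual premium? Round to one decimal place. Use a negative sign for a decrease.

21.0%

Change: $1,247.23 − $1,030.77 = $216.46.
Relative to the original: $216.46 ÷ $1,030.77 ≈ 21.0%.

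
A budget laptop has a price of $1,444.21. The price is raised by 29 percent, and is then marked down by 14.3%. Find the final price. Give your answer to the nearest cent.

$1,596.62

After the 29% increase: $1,444.21 × 1.29 = $1863.0309.
Apply the 14.3% decrease: $1863.0309 × 0.857 = $1596.6174813 ≈ $1,596.62.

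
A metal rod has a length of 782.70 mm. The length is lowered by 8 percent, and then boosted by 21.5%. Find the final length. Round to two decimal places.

After the 8% decrease: 782.70 × 0.92 = 720.084.
After the 21.5% increase: 720.084 × 1.215 = 874.90206 ≈ 874.90.

874.90 mm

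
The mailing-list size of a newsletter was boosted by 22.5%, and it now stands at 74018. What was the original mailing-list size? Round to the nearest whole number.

The overall multiplier applied was 1.225.
So the original mailing-list size was 74018 ÷ 1.225 ≈ 60423.

60423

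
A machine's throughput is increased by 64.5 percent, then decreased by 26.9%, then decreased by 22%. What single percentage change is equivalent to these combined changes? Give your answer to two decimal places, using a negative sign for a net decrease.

A 64.5% increase multiplies by 1.645.
Then a 26.9% decrease: 1.645 × 0.731 = 1.202495.
Then a 22% decrease: 1.202495 × 0.78 = 0.9379461.
Overall factor 0.9379461, i.e. -6.21%.

-6.21%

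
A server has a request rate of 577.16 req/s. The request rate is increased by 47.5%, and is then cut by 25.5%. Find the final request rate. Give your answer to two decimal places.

634.23 req/s

Apply the 47.5% increase: 577.16 × 1.475 = 851.311.
25.5% decrease: 851.311 × 0.745 = 634.226695 ≈ 634.23.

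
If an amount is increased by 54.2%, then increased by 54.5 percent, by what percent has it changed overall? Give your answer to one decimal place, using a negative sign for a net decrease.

The combined multiplier is 1.542 × 1.545 = 2.38239.
That corresponds to an increase of 138.2%.

138.2%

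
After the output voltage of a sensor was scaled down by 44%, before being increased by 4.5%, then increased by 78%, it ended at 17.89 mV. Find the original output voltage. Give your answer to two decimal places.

Undoing the 78% increase: 17.89 ÷ 1.78 ≈ 10.050562.
Undoing the 4.5% increase: 10.050562 ÷ 1.045 ≈ 9.617763.
Undoing the 44% decrease: 9.617763 ÷ 0.56 ≈ 17.17 mV.

17.17 mV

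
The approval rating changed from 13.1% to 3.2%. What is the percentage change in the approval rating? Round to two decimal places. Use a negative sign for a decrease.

The change is 3.2 − 13.1 = -9.9 percentage points.
Relative to the original 13.1%, that is -9.9 ÷ 13.1 ≈ -75.57%.

-75.57%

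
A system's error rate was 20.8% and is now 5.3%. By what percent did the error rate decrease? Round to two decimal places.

The change is 5.3 − 20.8 = -15.5 percentage points.
Relative to the original 20.8%, that is -15.5 ÷ 20.8 ≈ -74.52%.
So the error rate fell by 74.52%.

74.52%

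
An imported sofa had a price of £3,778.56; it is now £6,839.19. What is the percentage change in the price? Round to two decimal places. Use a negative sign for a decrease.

Change: £6,839.19 − £3,778.56 = £3,060.63.
Relative to the original: £3,060.63 ÷ £3,778.56 ≈ 81.00%.

81.00%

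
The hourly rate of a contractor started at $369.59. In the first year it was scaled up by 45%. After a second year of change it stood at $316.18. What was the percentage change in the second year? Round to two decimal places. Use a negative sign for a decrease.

-41.00%

After the first year: $369.59 × 1.45 = $535.9055.
Second-year multiplier: $316.18 ÷ $535.9055 ≈ 0.589992.
That is a change of -41.00%.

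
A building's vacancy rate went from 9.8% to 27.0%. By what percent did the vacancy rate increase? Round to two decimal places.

The change is 27.0 − 9.8 = 17.2 percentage points.
Relative to the original 9.8%, that is 17.2 ÷ 9.8 ≈ 175.51%.
So the vacancy rate rose by 175.51%.

175.51%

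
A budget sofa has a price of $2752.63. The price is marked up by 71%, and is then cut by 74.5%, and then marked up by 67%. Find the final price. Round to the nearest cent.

Apply the 71% increase: $2752.63 × 1.71 = $4706.9973.
74.5% decrease: $4706.9973 × 0.255 = $1200.2843115.
Apply the 67% increase: $1200.2843115 × 1.67 = $2004.474800205 ≈ $2004.47.

$2004.47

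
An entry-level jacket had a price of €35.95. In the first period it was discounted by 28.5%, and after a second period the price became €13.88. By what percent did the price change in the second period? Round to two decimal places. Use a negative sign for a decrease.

-46.00%

After the first period: €35.95 × 0.715 = €25.70425.
Second-period multiplier: €13.88 ÷ €25.70425 ≈ 0.539989.
That is a change of -46.00%.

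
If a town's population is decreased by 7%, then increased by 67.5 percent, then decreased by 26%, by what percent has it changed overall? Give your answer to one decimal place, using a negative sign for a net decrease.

The combined multiplier is 0.93 × 1.675 × 0.74 = 1.152735.
That corresponds to an increase of 15.3%.

15.3%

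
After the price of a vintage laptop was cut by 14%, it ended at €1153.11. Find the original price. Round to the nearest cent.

€1340.83

The overall multiplier applied was 0.86.
So the original price was €1153.11 ÷ 0.86 ≈ €1340.83.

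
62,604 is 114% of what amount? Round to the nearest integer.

54,916

62,604 ÷ 1.14 ≈ 54,916.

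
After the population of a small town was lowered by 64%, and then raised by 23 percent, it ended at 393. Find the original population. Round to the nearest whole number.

The overall multiplier applied was 0.36 × 1.23 = 0.4428.
So the original population was 393 ÷ 0.4428 ≈ 888.

888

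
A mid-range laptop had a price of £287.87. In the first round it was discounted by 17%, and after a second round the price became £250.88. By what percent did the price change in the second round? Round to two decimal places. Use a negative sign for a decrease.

5.00%

After the first round: £287.87 × 0.83 = £238.9321.
Second-round multiplier: £250.88 ÷ £238.9321 ≈ 1.050005.
That is a change of 5.00%.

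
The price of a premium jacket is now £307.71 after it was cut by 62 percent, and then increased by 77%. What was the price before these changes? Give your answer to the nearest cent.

Undoing the 77% increase: £307.71 ÷ 1.77 ≈ £173.847458.
Undoing the 62% decrease: £173.847458 ÷ 0.38 ≈ £457.49.

£457.49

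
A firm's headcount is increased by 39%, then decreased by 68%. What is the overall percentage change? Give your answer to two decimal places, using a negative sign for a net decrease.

-55.52%

The combined multiplier is 1.39 × 0.32 = 0.4448.
That corresponds to a decrease of 55.52%.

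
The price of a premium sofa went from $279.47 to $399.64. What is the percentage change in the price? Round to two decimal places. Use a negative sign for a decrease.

43.00%

Change: $399.64 − $279.47 = $120.17.
Relative to the original: $120.17 ÷ $279.47 ≈ 43.00%.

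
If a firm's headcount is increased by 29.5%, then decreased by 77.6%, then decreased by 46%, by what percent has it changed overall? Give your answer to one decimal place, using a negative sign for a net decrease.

A 29.5% increase multiplies by 1.295.
Then a 77.6% decrease: 1.295 × 0.224 = 0.29008.
Then a 46% decrease: 0.29008 × 0.54 = 0.1566432.
Overall factor 0.1566432, i.e. -84.3%.

-84.3%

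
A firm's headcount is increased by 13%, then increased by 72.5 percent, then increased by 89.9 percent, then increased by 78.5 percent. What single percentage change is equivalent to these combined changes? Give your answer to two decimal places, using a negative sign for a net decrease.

560.74%

The combined multiplier is 1.13 × 1.725 × 1.899 × 1.785 = 6.60740196375.
That corresponds to an increase of 560.74%.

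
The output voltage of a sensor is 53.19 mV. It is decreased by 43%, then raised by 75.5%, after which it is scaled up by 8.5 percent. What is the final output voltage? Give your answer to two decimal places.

57.73 mV

Each change multiplies by a factor: 0.57 × 1.755 × 1.085 = 1.08537975.
53.19 × 1.08537975 = 57.7313489025 ≈ 57.73.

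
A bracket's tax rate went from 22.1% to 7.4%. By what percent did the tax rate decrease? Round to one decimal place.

The change is 7.4 − 22.1 = -14.7 percentage points.
Relative to the original 22.1%, that is -14.7 ÷ 22.1 ≈ -66.5%.
So the tax rate fell by 66.5%.

66.5%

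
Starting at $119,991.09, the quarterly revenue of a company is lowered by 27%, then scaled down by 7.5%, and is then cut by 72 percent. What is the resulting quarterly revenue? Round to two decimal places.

After the 27% decrease: $119,991.09 × 0.73 = $87593.4957.
After the 7.5% decrease: $87593.4957 × 0.925 = $81023.9835225.
Apply the 72% decrease: $81023.9835225 × 0.28 = $22686.7153863 ≈ $22,686.72.

$22,686.72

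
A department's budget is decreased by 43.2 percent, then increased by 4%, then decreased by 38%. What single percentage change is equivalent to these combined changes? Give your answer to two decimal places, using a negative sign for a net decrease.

-63.38%

A 43.2% decrease multiplies by 0.568.
Then a 4% increase: 0.568 × 1.04 = 0.59072.
Then a 38% decrease: 0.59072 × 0.62 = 0.3662464.
Overall factor 0.3662464, i.e. -63.38%.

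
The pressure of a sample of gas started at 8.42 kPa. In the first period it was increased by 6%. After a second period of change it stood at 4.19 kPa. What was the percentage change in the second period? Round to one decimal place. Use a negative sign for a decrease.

-53.1%

After the first period: 8.42 × 1.06 = 8.9252.
Second-period multiplier: 4.19 ÷ 8.9252 ≈ 0.46946.
That is a change of -53.1%.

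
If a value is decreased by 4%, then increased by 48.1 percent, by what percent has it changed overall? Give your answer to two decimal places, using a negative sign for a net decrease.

A 4% decrease multiplies by 0.96.
Then a 48.1% increase: 0.96 × 1.481 = 1.42176.
Overall factor 1.42176, i.e. 42.18%.

42.18%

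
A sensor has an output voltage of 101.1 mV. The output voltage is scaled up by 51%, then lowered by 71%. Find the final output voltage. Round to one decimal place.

44.3 mV

Each change multiplies by a factor: 1.51 × 0.29 = 0.4379.
101.1 × 0.4379 = 44.27169 ≈ 44.3.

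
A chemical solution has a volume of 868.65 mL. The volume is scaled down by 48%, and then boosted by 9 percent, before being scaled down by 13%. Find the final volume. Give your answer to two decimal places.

Each change multiplies by a factor: 0.52 × 1.09 × 0.87 = 0.493116.
868.65 × 0.493116 = 428.3452134 ≈ 428.35.

428.35 mL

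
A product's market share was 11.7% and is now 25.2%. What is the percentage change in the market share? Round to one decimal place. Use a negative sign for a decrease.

115.4%

The change is 25.2 − 11.7 = 13.5 percentage points.
Relative to the original 11.7%, that is 13.5 ÷ 11.7 ≈ 115.4%.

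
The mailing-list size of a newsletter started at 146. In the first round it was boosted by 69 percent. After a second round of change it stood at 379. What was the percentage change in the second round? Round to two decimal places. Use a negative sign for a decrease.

After the first round: 146 × 1.69 = 246.74.
Second-round multiplier: 379 ÷ 246.74 ≈ 1.53603.
That is a change of 53.60%.

53.60%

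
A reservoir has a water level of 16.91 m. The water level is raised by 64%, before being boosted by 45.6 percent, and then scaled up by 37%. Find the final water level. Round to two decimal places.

64% increase: 16.91 × 1.64 = 27.7324.
After the 45.6% increase: 27.7324 × 1.456 = 40.3783744.
Apply the 37% increase: 40.3783744 × 1.37 = 55.318372928 ≈ 55.32.

55.32 m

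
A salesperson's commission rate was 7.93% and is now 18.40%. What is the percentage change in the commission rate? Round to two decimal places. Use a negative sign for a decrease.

The change is 18.40 − 7.93 = 10.47 percentage points.
Relative to the original 7.93%, that is 10.47 ÷ 7.93 ≈ 132.03%.

132.03%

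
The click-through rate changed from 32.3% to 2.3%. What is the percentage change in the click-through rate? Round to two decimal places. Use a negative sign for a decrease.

-92.88%

The change is 2.3 − 32.3 = -30.0 percentage points.
Relative to the original 32.3%, that is -30.0 ÷ 32.3 ≈ -92.88%.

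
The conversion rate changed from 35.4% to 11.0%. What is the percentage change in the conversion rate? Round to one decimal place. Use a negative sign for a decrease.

The change is 11.0 − 35.4 = -24.4 percentage points.
Relative to the original 35.4%, that is -24.4 ÷ 35.4 ≈ -68.9%.

-68.9%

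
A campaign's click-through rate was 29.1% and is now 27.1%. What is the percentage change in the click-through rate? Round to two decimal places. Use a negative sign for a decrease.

The change is 27.1 − 29.1 = -2.0 percentage points.
Relative to the original 29.1%, that is -2.0 ÷ 29.1 ≈ -6.87%.

-6.87%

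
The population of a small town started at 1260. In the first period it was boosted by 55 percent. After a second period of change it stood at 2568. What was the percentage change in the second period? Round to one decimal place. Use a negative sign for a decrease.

After the first period: 1260 × 1.55 = 1953.
Second-period multiplier: 2568 ÷ 1953 ≈ 1.3149.
That is a change of 31.5%.

31.5%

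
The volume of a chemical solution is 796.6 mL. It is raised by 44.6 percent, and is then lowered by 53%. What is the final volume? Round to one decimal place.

541.4 mL

Each change multiplies by a factor: 1.446 × 0.47 = 0.67962.
796.6 × 0.67962 = 541.385292 ≈ 541.4.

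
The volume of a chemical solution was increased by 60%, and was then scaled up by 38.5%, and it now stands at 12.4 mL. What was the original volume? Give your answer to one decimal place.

5.6 mL

The overall multiplier applied was 1.6 × 1.385 = 2.216.
So the original volume was 12.4 ÷ 2.216 ≈ 5.6 mL.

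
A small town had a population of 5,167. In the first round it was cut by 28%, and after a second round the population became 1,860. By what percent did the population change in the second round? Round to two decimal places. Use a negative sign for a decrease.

After the first round: 5,167 × 0.72 = 3720.24.
Second-round multiplier: 1,860 ÷ 3720.24 ≈ 0.499968.
That is a change of -50.00%.

-50.00%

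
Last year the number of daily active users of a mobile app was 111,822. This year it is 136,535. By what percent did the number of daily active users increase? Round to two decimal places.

22.10%

Change: 136,535 − 111,822 = 24,713.
Relative to the original: 24,713 ÷ 111,822 ≈ 22.10%.
So the number of daily active users increased by 22.10%.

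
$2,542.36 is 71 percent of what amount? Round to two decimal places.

$3,580.79

$2,542.36 ÷ 0.71 ≈ $3,580.79.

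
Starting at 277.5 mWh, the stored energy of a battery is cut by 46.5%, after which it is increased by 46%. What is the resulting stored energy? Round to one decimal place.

216.8 mWh

After the 46.5% decrease: 277.5 × 0.535 = 148.4625.
Apply the 46% increase: 148.4625 × 1.46 = 216.75525 ≈ 216.8.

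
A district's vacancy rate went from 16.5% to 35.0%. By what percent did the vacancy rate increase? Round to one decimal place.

112.1%

The change is 35.0 − 16.5 = 18.5 percentage points.
Relative to the original 16.5%, that is 18.5 ÷ 16.5 ≈ 112.1%.
So the vacancy rate rose by 112.1%.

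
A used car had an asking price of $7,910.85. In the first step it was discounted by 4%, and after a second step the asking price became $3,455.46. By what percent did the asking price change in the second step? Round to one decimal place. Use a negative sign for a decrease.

After the first step: $7,910.85 × 0.96 = $7594.416.
Second-step multiplier: $3,455.46 ÷ $7594.416 ≈ 0.455.
That is a change of -54.5%.

-54.5%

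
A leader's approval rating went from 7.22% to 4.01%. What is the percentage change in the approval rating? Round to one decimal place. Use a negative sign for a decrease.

-44.5%

The change is 4.01 − 7.22 = -3.21 percentage points.
Relative to the original 7.22%, that is -3.21 ÷ 7.22 ≈ -44.5%.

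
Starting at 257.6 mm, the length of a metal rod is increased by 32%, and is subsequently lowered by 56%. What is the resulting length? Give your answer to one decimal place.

32% increase: 257.6 × 1.32 = 340.032.
After the 56% decrease: 340.032 × 0.44 = 149.61408 ≈ 149.6.

149.6 mm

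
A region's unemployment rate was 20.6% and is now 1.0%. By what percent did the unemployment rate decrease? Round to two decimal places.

The change is 1.0 − 20.6 = -19.6 percentage points.
Relative to the original 20.6%, that is -19.6 ÷ 20.6 ≈ -95.15%.
So the unemployment rate fell by 95.15%.

95.15%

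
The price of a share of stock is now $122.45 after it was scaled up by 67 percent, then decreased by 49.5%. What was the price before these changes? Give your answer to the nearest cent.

$145.19

Undoing the 49.5% decrease: $122.45 ÷ 0.505 ≈ $242.475248.
Undoing the 67% increase: $242.475248 ÷ 1.67 ≈ $145.19.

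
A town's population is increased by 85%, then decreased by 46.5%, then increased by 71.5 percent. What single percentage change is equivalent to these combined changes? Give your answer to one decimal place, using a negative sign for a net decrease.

69.7%

The combined multiplier is 1.85 × 0.535 × 1.715 = 1.69742125.
That corresponds to an increase of 69.7%.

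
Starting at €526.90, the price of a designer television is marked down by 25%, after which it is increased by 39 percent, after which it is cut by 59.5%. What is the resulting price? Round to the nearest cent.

Apply the 25% decrease: €526.90 × 0.75 = €395.175.
After the 39% increase: €395.175 × 1.39 = €549.29325.
Apply the 59.5% decrease: €549.29325 × 0.405 = €222.46376625 ≈ €222.46.

€222.46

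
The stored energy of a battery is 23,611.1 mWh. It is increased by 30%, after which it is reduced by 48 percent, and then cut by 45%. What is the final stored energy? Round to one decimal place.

8,778.6 mWh

Each change multiplies by a factor: 1.3 × 0.52 × 0.55 = 0.3718.
23,611.1 × 0.3718 = 8778.60698 ≈ 8,778.6.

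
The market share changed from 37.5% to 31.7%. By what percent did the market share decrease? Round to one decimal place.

The change is 31.7 − 37.5 = -5.8 percentage points.
Relative to the original 37.5%, that is -5.8 ÷ 37.5 ≈ -15.5%.
So the market share fell by 15.5%.

15.5%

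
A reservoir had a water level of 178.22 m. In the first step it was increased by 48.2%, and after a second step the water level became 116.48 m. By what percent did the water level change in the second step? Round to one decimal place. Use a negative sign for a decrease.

After the first step: 178.22 × 1.482 = 264.12204.
Second-step multiplier: 116.48 ÷ 264.12204 ≈ 0.44101.
That is a change of -55.9%.

-55.9%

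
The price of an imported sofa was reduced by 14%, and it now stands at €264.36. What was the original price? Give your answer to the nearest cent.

€307.40

The overall multiplier applied was 0.86.
So the original price was €264.36 ÷ 0.86 ≈ €307.40.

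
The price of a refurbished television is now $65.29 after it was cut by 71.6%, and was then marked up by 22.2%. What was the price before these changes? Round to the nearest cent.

$188.13

The overall multiplier applied was 0.284 × 1.222 = 0.347048.
So the original price was $65.29 ÷ 0.347048 ≈ $188.13.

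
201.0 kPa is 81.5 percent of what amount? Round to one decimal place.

201.0 kPa ÷ 0.815 ≈ 246.6 kPa.

246.6 kPa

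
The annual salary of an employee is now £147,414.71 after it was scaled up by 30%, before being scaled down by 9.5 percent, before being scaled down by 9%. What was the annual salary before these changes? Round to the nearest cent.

Undoing the 9% decrease: £147,414.71 ÷ 0.91 ≈ £161994.186813.
Undoing the 9.5% decrease: £161994.186813 ÷ 0.905 ≈ £178999.101451.
Undoing the 30% increase: £178999.101451 ÷ 1.3 ≈ £137,691.62.

£137,691.62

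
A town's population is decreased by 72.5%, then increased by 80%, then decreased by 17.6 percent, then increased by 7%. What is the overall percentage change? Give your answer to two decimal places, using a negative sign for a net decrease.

-56.36%

A 72.5% decrease multiplies by 0.275.
Then an 80% increase: 0.275 × 1.8 = 0.495.
Then a 17.6% decrease: 0.495 × 0.824 = 0.40788.
Then a 7% increase: 0.40788 × 1.07 = 0.4364316.
Overall factor 0.4364316, i.e. -56.36%.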